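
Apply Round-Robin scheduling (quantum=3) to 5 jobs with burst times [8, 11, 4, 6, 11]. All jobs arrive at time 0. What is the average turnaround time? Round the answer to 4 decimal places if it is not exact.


Time quantum = 3
Execution trace:
  J1 runs 3 units, time = 3
  J2 runs 3 units, time = 6
  J3 runs 3 units, time = 9
  J4 runs 3 units, time = 12
  J5 runs 3 units, time = 15
  J1 runs 3 units, time = 18
  J2 runs 3 units, time = 21
  J3 runs 1 units, time = 22
  J4 runs 3 units, time = 25
  J5 runs 3 units, time = 28
  J1 runs 2 units, time = 30
  J2 runs 3 units, time = 33
  J5 runs 3 units, time = 36
  J2 runs 2 units, time = 38
  J5 runs 2 units, time = 40
Finish times: [30, 38, 22, 25, 40]
Average turnaround = 155/5 = 31.0

31.0


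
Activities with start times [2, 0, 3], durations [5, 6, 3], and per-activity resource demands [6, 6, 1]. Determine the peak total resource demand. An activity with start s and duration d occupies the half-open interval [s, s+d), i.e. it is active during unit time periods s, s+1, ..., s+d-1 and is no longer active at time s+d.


Each activity i is active on [start_i, start_i + duration_i).
Compute total resource usage per time slot:
  t=0: active resources = [6], total = 6
  t=1: active resources = [6], total = 6
  t=2: active resources = [6, 6], total = 12
  t=3: active resources = [6, 6, 1], total = 13
  t=4: active resources = [6, 6, 1], total = 13
  t=5: active resources = [6, 6, 1], total = 13
  t=6: active resources = [6], total = 6
Peak resource demand = 13

13


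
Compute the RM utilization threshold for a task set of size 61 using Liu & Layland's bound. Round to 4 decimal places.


Compute 2^(1/61) = 1.0114278734
Subtract 1: 1.0114278734 - 1 = 0.0114278734
Multiply by n: 61 * 0.0114278734 = 0.6971002774
Round to 4 dp: 0.6971

0.6971


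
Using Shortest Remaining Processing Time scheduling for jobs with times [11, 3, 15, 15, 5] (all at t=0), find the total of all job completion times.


Since all jobs arrive at t=0, SRPT equals SPT ordering.
SPT order: [3, 5, 11, 15, 15]
Completion times:
  Job 1: p=3, C=3
  Job 2: p=5, C=8
  Job 3: p=11, C=19
  Job 4: p=15, C=34
  Job 5: p=15, C=49
Total completion time = 3 + 8 + 19 + 34 + 49 = 113

113


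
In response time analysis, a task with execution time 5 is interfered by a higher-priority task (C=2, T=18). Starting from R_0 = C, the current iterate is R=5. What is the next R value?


R_next = C + ceil(R_prev / T_hp) * C_hp
ceil(5 / 18) = ceil(0.2778) = 1
Interference = 1 * 2 = 2
R_next = 5 + 2 = 7

7


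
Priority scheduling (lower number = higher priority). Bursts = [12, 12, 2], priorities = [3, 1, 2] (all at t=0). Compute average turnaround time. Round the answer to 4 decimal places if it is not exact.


Sort by priority (ascending = highest first):
Order: [(1, 12), (2, 2), (3, 12)]
Completion times:
  Priority 1, burst=12, C=12
  Priority 2, burst=2, C=14
  Priority 3, burst=12, C=26
Average turnaround = 52/3 = 17.3333

17.3333


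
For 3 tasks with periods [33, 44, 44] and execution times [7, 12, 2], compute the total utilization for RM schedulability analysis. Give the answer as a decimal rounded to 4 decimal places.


Compute individual utilizations (exact fractions):
  Task 1: C/T = 7/33 (approx. 0.2121)
  Task 2: C/T = 12/44 = 3/11 (approx. 0.2727)
  Task 3: C/T = 2/44 = 1/22 (approx. 0.0455)
Total utilization U = 7/33 + 3/11 + 1/22 = 35/66
Rounded to 4 decimal places: U = 0.5303
RM (Liu & Layland) bound for 3 tasks = 0.779763; compare with U = 35/66 (approx. 0.530303)
U <= bound, so schedulable by RM sufficient condition.

0.5303


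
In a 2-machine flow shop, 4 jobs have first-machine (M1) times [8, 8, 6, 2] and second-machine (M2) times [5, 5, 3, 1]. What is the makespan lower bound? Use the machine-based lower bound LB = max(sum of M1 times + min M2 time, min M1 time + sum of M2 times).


LB1 = sum(M1 times) + min(M2 times) = 24 + 1 = 25
LB2 = min(M1 times) + sum(M2 times) = 2 + 14 = 16
Lower bound = max(LB1, LB2) = max(25, 16) = 25

25


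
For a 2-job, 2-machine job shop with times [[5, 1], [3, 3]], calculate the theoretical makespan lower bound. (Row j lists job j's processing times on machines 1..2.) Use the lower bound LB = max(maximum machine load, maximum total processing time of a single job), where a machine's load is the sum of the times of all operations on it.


Machine loads:
  Machine 1: 5 + 3 = 8
  Machine 2: 1 + 3 = 4
Max machine load = 8
Job totals:
  Job 1: 6
  Job 2: 6
Max job total = 6
Lower bound = max(8, 6) = 8

8


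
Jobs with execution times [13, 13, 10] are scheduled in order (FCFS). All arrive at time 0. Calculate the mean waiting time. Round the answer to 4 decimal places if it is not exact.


FCFS order (as given): [13, 13, 10]
Waiting times:
  Job 1: wait = 0
  Job 2: wait = 13
  Job 3: wait = 26
Sum of waiting times = 39
Average waiting time = 39/3 = 13.0

13.0


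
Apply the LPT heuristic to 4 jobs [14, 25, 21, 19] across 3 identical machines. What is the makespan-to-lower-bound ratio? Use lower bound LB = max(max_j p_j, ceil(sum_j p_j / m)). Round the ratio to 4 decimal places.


LPT order: [25, 21, 19, 14]
Machine loads after assignment: [25, 21, 33]
LPT makespan = 33
Lower bound = max(max_job, ceil(total/3)) = max(25, 27) = 27
Ratio = 33 / 27 = 1.2222

1.2222


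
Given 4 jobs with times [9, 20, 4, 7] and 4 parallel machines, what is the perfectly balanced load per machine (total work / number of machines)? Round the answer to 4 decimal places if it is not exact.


Total processing time = 9 + 20 + 4 + 7 = 40
Number of machines = 4
Ideal balanced load = 40 / 4 = 10.0

10.0


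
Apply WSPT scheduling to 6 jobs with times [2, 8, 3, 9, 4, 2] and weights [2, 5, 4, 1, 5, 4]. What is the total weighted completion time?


Compute p/w ratios and sort ascending (WSPT): [(2, 4), (3, 4), (4, 5), (2, 2), (8, 5), (9, 1)]
Compute weighted completion times:
  Job (p=2,w=4): C=2, w*C=4*2=8
  Job (p=3,w=4): C=5, w*C=4*5=20
  Job (p=4,w=5): C=9, w*C=5*9=45
  Job (p=2,w=2): C=11, w*C=2*11=22
  Job (p=8,w=5): C=19, w*C=5*19=95
  Job (p=9,w=1): C=28, w*C=1*28=28
Total weighted completion time = 218

218


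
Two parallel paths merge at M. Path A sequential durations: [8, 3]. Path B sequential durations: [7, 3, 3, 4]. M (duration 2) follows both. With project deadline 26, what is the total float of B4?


Forward pass: ES(B4) = sum of predecessors on chain B = 13
EF = ES + duration = 13 + 4 = 17
Backward pass: LF(M) = deadline = 26; LS(M) = 26 - 2 = 24
LF(B4) = LS(M) - sum(successors on chain B) = 24 - 0 = 24
LS = LF - duration = 24 - 4 = 20
Total float = LS - ES = 20 - 13 = 7

7


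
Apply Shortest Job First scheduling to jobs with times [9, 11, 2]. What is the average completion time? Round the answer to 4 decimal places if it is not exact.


SJF order (ascending): [2, 9, 11]
Completion times:
  Job 1: burst=2, C=2
  Job 2: burst=9, C=11
  Job 3: burst=11, C=22
Average completion = 35/3 = 11.6667

11.6667


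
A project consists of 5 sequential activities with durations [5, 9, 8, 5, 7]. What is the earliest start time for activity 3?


Activity 3 starts after activities 1 through 2 complete.
Predecessor durations: [5, 9]
ES = 5 + 9 = 14

14


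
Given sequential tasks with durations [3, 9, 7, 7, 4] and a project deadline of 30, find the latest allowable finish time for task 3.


LF(activity 3) = deadline - sum of successor durations
Successors: activities 4 through 5 with durations [7, 4]
Sum of successor durations = 11
LF = 30 - 11 = 19

19


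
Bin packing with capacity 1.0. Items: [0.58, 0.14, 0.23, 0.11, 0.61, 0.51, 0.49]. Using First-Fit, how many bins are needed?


Place items sequentially using First-Fit:
  Item 0.58 -> new Bin 1
  Item 0.14 -> Bin 1 (now 0.72)
  Item 0.23 -> Bin 1 (now 0.95)
  Item 0.11 -> new Bin 2
  Item 0.61 -> Bin 2 (now 0.72)
  Item 0.51 -> new Bin 3
  Item 0.49 -> Bin 3 (now 1.0)
Total bins used = 3

3


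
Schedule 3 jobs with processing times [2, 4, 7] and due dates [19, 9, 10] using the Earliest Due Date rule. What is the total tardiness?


Sort by due date (EDD order): [(4, 9), (7, 10), (2, 19)]
Compute completion times and tardiness:
  Job 1: p=4, d=9, C=4, tardiness=max(0,4-9)=0
  Job 2: p=7, d=10, C=11, tardiness=max(0,11-10)=1
  Job 3: p=2, d=19, C=13, tardiness=max(0,13-19)=0
Total tardiness = 1

1


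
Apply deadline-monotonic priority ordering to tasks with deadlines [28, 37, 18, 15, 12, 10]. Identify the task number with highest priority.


Sort tasks by relative deadline (ascending):
  Task 6: deadline = 10
  Task 5: deadline = 12
  Task 4: deadline = 15
  Task 3: deadline = 18
  Task 1: deadline = 28
  Task 2: deadline = 37
Priority order (highest first): [6, 5, 4, 3, 1, 2]
Highest priority task = 6

6


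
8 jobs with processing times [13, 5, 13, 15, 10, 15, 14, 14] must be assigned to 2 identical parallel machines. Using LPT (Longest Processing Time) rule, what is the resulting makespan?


Sort jobs in decreasing order (LPT): [15, 15, 14, 14, 13, 13, 10, 5]
Assign each job to the least loaded machine:
  Machine 1: jobs [15, 14, 13, 10], load = 52
  Machine 2: jobs [15, 14, 13, 5], load = 47
Makespan = max load = 52

52


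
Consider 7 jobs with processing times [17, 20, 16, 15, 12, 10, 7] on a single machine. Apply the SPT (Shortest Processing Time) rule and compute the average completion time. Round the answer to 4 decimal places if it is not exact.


Sort jobs by processing time (SPT order): [7, 10, 12, 15, 16, 17, 20]
Compute completion times sequentially:
  Job 1: processing = 7, completes at 7
  Job 2: processing = 10, completes at 17
  Job 3: processing = 12, completes at 29
  Job 4: processing = 15, completes at 44
  Job 5: processing = 16, completes at 60
  Job 6: processing = 17, completes at 77
  Job 7: processing = 20, completes at 97
Sum of completion times = 331
Average completion time = 331/7 = 47.2857

47.2857


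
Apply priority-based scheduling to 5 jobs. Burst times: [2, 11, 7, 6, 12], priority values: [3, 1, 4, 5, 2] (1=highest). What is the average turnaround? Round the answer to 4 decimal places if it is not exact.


Sort by priority (ascending = highest first):
Order: [(1, 11), (2, 12), (3, 2), (4, 7), (5, 6)]
Completion times:
  Priority 1, burst=11, C=11
  Priority 2, burst=12, C=23
  Priority 3, burst=2, C=25
  Priority 4, burst=7, C=32
  Priority 5, burst=6, C=38
Average turnaround = 129/5 = 25.8

25.8


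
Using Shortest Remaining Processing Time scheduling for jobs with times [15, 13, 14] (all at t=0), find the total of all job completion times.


Since all jobs arrive at t=0, SRPT equals SPT ordering.
SPT order: [13, 14, 15]
Completion times:
  Job 1: p=13, C=13
  Job 2: p=14, C=27
  Job 3: p=15, C=42
Total completion time = 13 + 27 + 42 = 82

82


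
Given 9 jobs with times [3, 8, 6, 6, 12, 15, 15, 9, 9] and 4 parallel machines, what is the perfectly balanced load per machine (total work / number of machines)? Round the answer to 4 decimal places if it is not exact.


Total processing time = 3 + 8 + 6 + 6 + 12 + 15 + 15 + 9 + 9 = 83
Number of machines = 4
Ideal balanced load = 83 / 4 = 20.75

20.75


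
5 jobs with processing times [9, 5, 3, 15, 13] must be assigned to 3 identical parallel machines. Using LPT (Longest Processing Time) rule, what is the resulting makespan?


Sort jobs in decreasing order (LPT): [15, 13, 9, 5, 3]
Assign each job to the least loaded machine:
  Machine 1: jobs [15], load = 15
  Machine 2: jobs [13, 3], load = 16
  Machine 3: jobs [9, 5], load = 14
Makespan = max load = 16

16


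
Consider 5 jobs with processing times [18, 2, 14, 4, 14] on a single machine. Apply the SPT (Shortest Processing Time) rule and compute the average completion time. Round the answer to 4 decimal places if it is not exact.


Sort jobs by processing time (SPT order): [2, 4, 14, 14, 18]
Compute completion times sequentially:
  Job 1: processing = 2, completes at 2
  Job 2: processing = 4, completes at 6
  Job 3: processing = 14, completes at 20
  Job 4: processing = 14, completes at 34
  Job 5: processing = 18, completes at 52
Sum of completion times = 114
Average completion time = 114/5 = 22.8

22.8


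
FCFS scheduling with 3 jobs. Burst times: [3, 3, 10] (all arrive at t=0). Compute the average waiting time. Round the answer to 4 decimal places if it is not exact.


FCFS order (as given): [3, 3, 10]
Waiting times:
  Job 1: wait = 0
  Job 2: wait = 3
  Job 3: wait = 6
Sum of waiting times = 9
Average waiting time = 9/3 = 3.0

3.0


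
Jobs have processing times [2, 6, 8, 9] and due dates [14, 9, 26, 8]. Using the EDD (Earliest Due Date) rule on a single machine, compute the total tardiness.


Sort by due date (EDD order): [(9, 8), (6, 9), (2, 14), (8, 26)]
Compute completion times and tardiness:
  Job 1: p=9, d=8, C=9, tardiness=max(0,9-8)=1
  Job 2: p=6, d=9, C=15, tardiness=max(0,15-9)=6
  Job 3: p=2, d=14, C=17, tardiness=max(0,17-14)=3
  Job 4: p=8, d=26, C=25, tardiness=max(0,25-26)=0
Total tardiness = 10

10


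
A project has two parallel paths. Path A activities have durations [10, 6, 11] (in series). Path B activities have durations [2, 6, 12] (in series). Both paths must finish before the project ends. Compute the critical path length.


Path A total = 10 + 6 + 11 = 27
Path B total = 2 + 6 + 12 = 20
Critical path = longest path = max(27, 20) = 27

27


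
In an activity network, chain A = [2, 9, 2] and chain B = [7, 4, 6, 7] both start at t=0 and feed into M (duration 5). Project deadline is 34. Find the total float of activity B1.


Forward pass: ES(B1) = sum of predecessors on chain B = 0
EF = ES + duration = 0 + 7 = 7
Backward pass: LF(M) = deadline = 34; LS(M) = 34 - 5 = 29
LF(B1) = LS(M) - sum(successors on chain B) = 29 - 17 = 12
LS = LF - duration = 12 - 7 = 5
Total float = LS - ES = 5 - 0 = 5

5


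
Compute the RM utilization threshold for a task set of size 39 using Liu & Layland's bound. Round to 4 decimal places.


Compute 2^(1/39) = 1.0179318843
Subtract 1: 1.0179318843 - 1 = 0.0179318843
Multiply by n: 39 * 0.0179318843 = 0.6993434877
Round to 4 dp: 0.6993

0.6993


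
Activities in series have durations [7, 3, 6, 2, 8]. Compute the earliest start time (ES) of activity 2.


Activity 2 starts after activities 1 through 1 complete.
Predecessor durations: [7]
ES = 7 = 7

7


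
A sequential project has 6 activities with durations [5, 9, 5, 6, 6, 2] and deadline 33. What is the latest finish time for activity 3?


LF(activity 3) = deadline - sum of successor durations
Successors: activities 4 through 6 with durations [6, 6, 2]
Sum of successor durations = 14
LF = 33 - 14 = 19

19


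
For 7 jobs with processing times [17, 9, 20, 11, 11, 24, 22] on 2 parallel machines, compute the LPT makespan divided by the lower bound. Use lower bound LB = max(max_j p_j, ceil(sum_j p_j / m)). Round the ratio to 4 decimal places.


LPT order: [24, 22, 20, 17, 11, 11, 9]
Machine loads after assignment: [61, 53]
LPT makespan = 61
Lower bound = max(max_job, ceil(total/2)) = max(24, 57) = 57
Ratio = 61 / 57 = 1.0702

1.0702


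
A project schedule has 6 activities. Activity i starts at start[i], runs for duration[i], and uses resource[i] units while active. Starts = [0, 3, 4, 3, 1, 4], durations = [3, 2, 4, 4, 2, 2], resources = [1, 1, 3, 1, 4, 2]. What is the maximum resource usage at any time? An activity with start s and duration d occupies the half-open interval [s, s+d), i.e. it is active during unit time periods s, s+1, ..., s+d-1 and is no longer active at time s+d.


Each activity i is active on [start_i, start_i + duration_i).
Compute total resource usage per time slot:
  t=0: active resources = [1], total = 1
  t=1: active resources = [1, 4], total = 5
  t=2: active resources = [1, 4], total = 5
  t=3: active resources = [1, 1], total = 2
  t=4: active resources = [1, 3, 1, 2], total = 7
  t=5: active resources = [3, 1, 2], total = 6
  t=6: active resources = [3, 1], total = 4
  t=7: active resources = [3], total = 3
Peak resource demand = 7

7


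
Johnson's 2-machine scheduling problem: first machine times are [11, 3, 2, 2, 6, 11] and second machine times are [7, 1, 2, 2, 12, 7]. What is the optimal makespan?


Apply Johnson's rule:
  Group 1 (a <= b): [(3, 2, 2), (4, 2, 2), (5, 6, 12)]
  Group 2 (a > b): [(1, 11, 7), (6, 11, 7), (2, 3, 1)]
Optimal job order: [3, 4, 5, 1, 6, 2]
Schedule:
  Job 3: M1 done at 2, M2 done at 4
  Job 4: M1 done at 4, M2 done at 6
  Job 5: M1 done at 10, M2 done at 22
  Job 1: M1 done at 21, M2 done at 29
  Job 6: M1 done at 32, M2 done at 39
  Job 2: M1 done at 35, M2 done at 40
Makespan = 40

40


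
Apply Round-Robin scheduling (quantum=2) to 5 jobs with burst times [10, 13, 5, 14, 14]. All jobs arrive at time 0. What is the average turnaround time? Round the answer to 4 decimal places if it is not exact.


Time quantum = 2
Execution trace:
  J1 runs 2 units, time = 2
  J2 runs 2 units, time = 4
  J3 runs 2 units, time = 6
  J4 runs 2 units, time = 8
  J5 runs 2 units, time = 10
  J1 runs 2 units, time = 12
  J2 runs 2 units, time = 14
  J3 runs 2 units, time = 16
  J4 runs 2 units, time = 18
  J5 runs 2 units, time = 20
  J1 runs 2 units, time = 22
  J2 runs 2 units, time = 24
  J3 runs 1 units, time = 25
  J4 runs 2 units, time = 27
  J5 runs 2 units, time = 29
  J1 runs 2 units, time = 31
  J2 runs 2 units, time = 33
  J4 runs 2 units, time = 35
  J5 runs 2 units, time = 37
  J1 runs 2 units, time = 39
  J2 runs 2 units, time = 41
  J4 runs 2 units, time = 43
  J5 runs 2 units, time = 45
  J2 runs 2 units, time = 47
  J4 runs 2 units, time = 49
  J5 runs 2 units, time = 51
  J2 runs 1 units, time = 52
  J4 runs 2 units, time = 54
  J5 runs 2 units, time = 56
Finish times: [39, 52, 25, 54, 56]
Average turnaround = 226/5 = 45.2

45.2


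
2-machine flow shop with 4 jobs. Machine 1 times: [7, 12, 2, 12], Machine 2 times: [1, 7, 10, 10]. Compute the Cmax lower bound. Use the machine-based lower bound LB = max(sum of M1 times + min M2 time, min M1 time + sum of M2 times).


LB1 = sum(M1 times) + min(M2 times) = 33 + 1 = 34
LB2 = min(M1 times) + sum(M2 times) = 2 + 28 = 30
Lower bound = max(LB1, LB2) = max(34, 30) = 34

34


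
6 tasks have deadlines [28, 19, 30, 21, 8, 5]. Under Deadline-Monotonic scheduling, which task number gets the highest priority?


Sort tasks by relative deadline (ascending):
  Task 6: deadline = 5
  Task 5: deadline = 8
  Task 2: deadline = 19
  Task 4: deadline = 21
  Task 1: deadline = 28
  Task 3: deadline = 30
Priority order (highest first): [6, 5, 2, 4, 1, 3]
Highest priority task = 6

6


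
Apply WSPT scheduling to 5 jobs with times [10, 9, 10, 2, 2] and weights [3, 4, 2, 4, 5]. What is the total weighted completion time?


Compute p/w ratios and sort ascending (WSPT): [(2, 5), (2, 4), (9, 4), (10, 3), (10, 2)]
Compute weighted completion times:
  Job (p=2,w=5): C=2, w*C=5*2=10
  Job (p=2,w=4): C=4, w*C=4*4=16
  Job (p=9,w=4): C=13, w*C=4*13=52
  Job (p=10,w=3): C=23, w*C=3*23=69
  Job (p=10,w=2): C=33, w*C=2*33=66
Total weighted completion time = 213

213


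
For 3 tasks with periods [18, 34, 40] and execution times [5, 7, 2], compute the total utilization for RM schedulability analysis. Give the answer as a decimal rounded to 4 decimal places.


Compute individual utilizations (exact fractions):
  Task 1: C/T = 5/18 (approx. 0.2778)
  Task 2: C/T = 7/34 (approx. 0.2059)
  Task 3: C/T = 2/40 = 1/20 (approx. 0.05)
Total utilization U = 5/18 + 7/34 + 1/20 = 1633/3060
Rounded to 4 decimal places: U = 0.5337
RM (Liu & Layland) bound for 3 tasks = 0.779763; compare with U = 1633/3060 (approx. 0.533660)
U <= bound, so schedulable by RM sufficient condition.

0.5337


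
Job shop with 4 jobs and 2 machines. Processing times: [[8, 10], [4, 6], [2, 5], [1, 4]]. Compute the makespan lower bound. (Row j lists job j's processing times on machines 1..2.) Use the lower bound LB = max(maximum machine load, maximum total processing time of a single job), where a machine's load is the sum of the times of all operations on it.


Machine loads:
  Machine 1: 8 + 4 + 2 + 1 = 15
  Machine 2: 10 + 6 + 5 + 4 = 25
Max machine load = 25
Job totals:
  Job 1: 18
  Job 2: 10
  Job 3: 7
  Job 4: 5
Max job total = 18
Lower bound = max(25, 18) = 25

25


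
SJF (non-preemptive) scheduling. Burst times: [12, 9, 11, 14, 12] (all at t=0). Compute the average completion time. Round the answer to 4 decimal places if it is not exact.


SJF order (ascending): [9, 11, 12, 12, 14]
Completion times:
  Job 1: burst=9, C=9
  Job 2: burst=11, C=20
  Job 3: burst=12, C=32
  Job 4: burst=12, C=44
  Job 5: burst=14, C=58
Average completion = 163/5 = 32.6

32.6


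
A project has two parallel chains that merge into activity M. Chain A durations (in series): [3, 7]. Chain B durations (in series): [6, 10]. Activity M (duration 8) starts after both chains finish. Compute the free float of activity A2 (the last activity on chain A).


ES(A2) = sum of predecessors on chain A = 3
EF(A2) = ES + duration = 3 + 7 = 10
Successor of A2 is M. ES(M) = max(sum(A), sum(B)) = max(10, 16) = 16
Free float = ES(successor) - EF(current) = 16 - 10 = 6

6


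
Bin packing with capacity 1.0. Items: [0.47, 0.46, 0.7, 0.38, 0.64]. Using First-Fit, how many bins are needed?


Place items sequentially using First-Fit:
  Item 0.47 -> new Bin 1
  Item 0.46 -> Bin 1 (now 0.93)
  Item 0.7 -> new Bin 2
  Item 0.38 -> new Bin 3
  Item 0.64 -> new Bin 4
Total bins used = 4

4


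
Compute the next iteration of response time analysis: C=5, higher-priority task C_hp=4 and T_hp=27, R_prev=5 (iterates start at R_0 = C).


R_next = C + ceil(R_prev / T_hp) * C_hp
ceil(5 / 27) = ceil(0.1852) = 1
Interference = 1 * 4 = 4
R_next = 5 + 4 = 9

9


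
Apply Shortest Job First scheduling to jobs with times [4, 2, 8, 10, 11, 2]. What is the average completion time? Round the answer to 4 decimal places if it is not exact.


SJF order (ascending): [2, 2, 4, 8, 10, 11]
Completion times:
  Job 1: burst=2, C=2
  Job 2: burst=2, C=4
  Job 3: burst=4, C=8
  Job 4: burst=8, C=16
  Job 5: burst=10, C=26
  Job 6: burst=11, C=37
Average completion = 93/6 = 15.5

15.5


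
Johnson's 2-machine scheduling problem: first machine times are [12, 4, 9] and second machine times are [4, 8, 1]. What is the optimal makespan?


Apply Johnson's rule:
  Group 1 (a <= b): [(2, 4, 8)]
  Group 2 (a > b): [(1, 12, 4), (3, 9, 1)]
Optimal job order: [2, 1, 3]
Schedule:
  Job 2: M1 done at 4, M2 done at 12
  Job 1: M1 done at 16, M2 done at 20
  Job 3: M1 done at 25, M2 done at 26
Makespan = 26

26


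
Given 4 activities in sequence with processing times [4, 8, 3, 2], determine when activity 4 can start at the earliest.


Activity 4 starts after activities 1 through 3 complete.
Predecessor durations: [4, 8, 3]
ES = 4 + 8 + 3 = 15

15


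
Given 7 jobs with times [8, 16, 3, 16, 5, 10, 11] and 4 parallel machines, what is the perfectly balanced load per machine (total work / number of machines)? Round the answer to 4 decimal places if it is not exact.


Total processing time = 8 + 16 + 3 + 16 + 5 + 10 + 11 = 69
Number of machines = 4
Ideal balanced load = 69 / 4 = 17.25

17.25


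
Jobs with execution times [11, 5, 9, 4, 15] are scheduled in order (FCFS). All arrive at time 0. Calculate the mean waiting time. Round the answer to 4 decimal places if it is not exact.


FCFS order (as given): [11, 5, 9, 4, 15]
Waiting times:
  Job 1: wait = 0
  Job 2: wait = 11
  Job 3: wait = 16
  Job 4: wait = 25
  Job 5: wait = 29
Sum of waiting times = 81
Average waiting time = 81/5 = 16.2

16.2


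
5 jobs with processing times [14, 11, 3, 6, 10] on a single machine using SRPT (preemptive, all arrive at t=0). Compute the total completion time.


Since all jobs arrive at t=0, SRPT equals SPT ordering.
SPT order: [3, 6, 10, 11, 14]
Completion times:
  Job 1: p=3, C=3
  Job 2: p=6, C=9
  Job 3: p=10, C=19
  Job 4: p=11, C=30
  Job 5: p=14, C=44
Total completion time = 3 + 9 + 19 + 30 + 44 = 105

105


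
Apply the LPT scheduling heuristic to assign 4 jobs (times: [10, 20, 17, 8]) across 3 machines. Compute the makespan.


Sort jobs in decreasing order (LPT): [20, 17, 10, 8]
Assign each job to the least loaded machine:
  Machine 1: jobs [20], load = 20
  Machine 2: jobs [17], load = 17
  Machine 3: jobs [10, 8], load = 18
Makespan = max load = 20

20


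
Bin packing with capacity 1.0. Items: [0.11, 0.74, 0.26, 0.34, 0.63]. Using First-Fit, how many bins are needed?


Place items sequentially using First-Fit:
  Item 0.11 -> new Bin 1
  Item 0.74 -> Bin 1 (now 0.85)
  Item 0.26 -> new Bin 2
  Item 0.34 -> Bin 2 (now 0.6)
  Item 0.63 -> new Bin 3
Total bins used = 3

3


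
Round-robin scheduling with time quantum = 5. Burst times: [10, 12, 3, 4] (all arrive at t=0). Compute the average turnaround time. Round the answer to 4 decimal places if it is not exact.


Time quantum = 5
Execution trace:
  J1 runs 5 units, time = 5
  J2 runs 5 units, time = 10
  J3 runs 3 units, time = 13
  J4 runs 4 units, time = 17
  J1 runs 5 units, time = 22
  J2 runs 5 units, time = 27
  J2 runs 2 units, time = 29
Finish times: [22, 29, 13, 17]
Average turnaround = 81/4 = 20.25

20.25


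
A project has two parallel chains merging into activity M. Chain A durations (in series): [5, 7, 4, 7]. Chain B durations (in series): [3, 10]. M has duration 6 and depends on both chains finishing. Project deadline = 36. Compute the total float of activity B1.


Forward pass: ES(B1) = sum of predecessors on chain B = 0
EF = ES + duration = 0 + 3 = 3
Backward pass: LF(M) = deadline = 36; LS(M) = 36 - 6 = 30
LF(B1) = LS(M) - sum(successors on chain B) = 30 - 10 = 20
LS = LF - duration = 20 - 3 = 17
Total float = LS - ES = 17 - 0 = 17

17


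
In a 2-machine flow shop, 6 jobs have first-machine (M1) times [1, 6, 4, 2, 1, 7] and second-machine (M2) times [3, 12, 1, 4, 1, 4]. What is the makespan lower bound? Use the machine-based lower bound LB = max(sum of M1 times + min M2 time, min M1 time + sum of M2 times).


LB1 = sum(M1 times) + min(M2 times) = 21 + 1 = 22
LB2 = min(M1 times) + sum(M2 times) = 1 + 25 = 26
Lower bound = max(LB1, LB2) = max(22, 26) = 26

26


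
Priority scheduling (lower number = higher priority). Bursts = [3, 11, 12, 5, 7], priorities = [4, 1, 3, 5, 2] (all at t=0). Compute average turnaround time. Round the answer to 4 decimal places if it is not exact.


Sort by priority (ascending = highest first):
Order: [(1, 11), (2, 7), (3, 12), (4, 3), (5, 5)]
Completion times:
  Priority 1, burst=11, C=11
  Priority 2, burst=7, C=18
  Priority 3, burst=12, C=30
  Priority 4, burst=3, C=33
  Priority 5, burst=5, C=38
Average turnaround = 130/5 = 26.0

26.0


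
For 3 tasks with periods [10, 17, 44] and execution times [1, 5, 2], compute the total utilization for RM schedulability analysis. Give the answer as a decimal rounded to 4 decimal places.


Compute individual utilizations (exact fractions):
  Task 1: C/T = 1/10 (approx. 0.1)
  Task 2: C/T = 5/17 (approx. 0.2941)
  Task 3: C/T = 2/44 = 1/22 (approx. 0.0455)
Total utilization U = 1/10 + 5/17 + 1/22 = 411/935
Rounded to 4 decimal places: U = 0.4396
RM (Liu & Layland) bound for 3 tasks = 0.779763; compare with U = 411/935 (approx. 0.439572)
U <= bound, so schedulable by RM sufficient condition.

0.4396


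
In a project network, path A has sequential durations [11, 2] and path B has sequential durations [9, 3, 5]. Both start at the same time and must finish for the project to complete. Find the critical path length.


Path A total = 11 + 2 = 13
Path B total = 9 + 3 + 5 = 17
Critical path = longest path = max(13, 17) = 17

17


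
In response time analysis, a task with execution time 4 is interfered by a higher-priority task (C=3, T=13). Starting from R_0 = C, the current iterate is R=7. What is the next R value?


R_next = C + ceil(R_prev / T_hp) * C_hp
ceil(7 / 13) = ceil(0.5385) = 1
Interference = 1 * 3 = 3
R_next = 4 + 3 = 7
R_next = R_prev, so the iteration has converged (response time = 7).

7


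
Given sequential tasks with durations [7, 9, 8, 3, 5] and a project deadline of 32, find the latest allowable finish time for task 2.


LF(activity 2) = deadline - sum of successor durations
Successors: activities 3 through 5 with durations [8, 3, 5]
Sum of successor durations = 16
LF = 32 - 16 = 16

16


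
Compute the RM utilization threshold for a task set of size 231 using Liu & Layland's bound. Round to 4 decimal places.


Compute 2^(1/231) = 1.0030051436
Subtract 1: 1.0030051436 - 1 = 0.0030051436
Multiply by n: 231 * 0.0030051436 = 0.6941881716
Round to 4 dp: 0.6942

0.6942


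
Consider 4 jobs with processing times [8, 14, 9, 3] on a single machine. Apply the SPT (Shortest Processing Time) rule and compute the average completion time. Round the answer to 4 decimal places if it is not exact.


Sort jobs by processing time (SPT order): [3, 8, 9, 14]
Compute completion times sequentially:
  Job 1: processing = 3, completes at 3
  Job 2: processing = 8, completes at 11
  Job 3: processing = 9, completes at 20
  Job 4: processing = 14, completes at 34
Sum of completion times = 68
Average completion time = 68/4 = 17.0

17.0


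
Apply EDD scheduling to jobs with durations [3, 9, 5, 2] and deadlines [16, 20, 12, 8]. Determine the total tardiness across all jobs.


Sort by due date (EDD order): [(2, 8), (5, 12), (3, 16), (9, 20)]
Compute completion times and tardiness:
  Job 1: p=2, d=8, C=2, tardiness=max(0,2-8)=0
  Job 2: p=5, d=12, C=7, tardiness=max(0,7-12)=0
  Job 3: p=3, d=16, C=10, tardiness=max(0,10-16)=0
  Job 4: p=9, d=20, C=19, tardiness=max(0,19-20)=0
Total tardiness = 0

0


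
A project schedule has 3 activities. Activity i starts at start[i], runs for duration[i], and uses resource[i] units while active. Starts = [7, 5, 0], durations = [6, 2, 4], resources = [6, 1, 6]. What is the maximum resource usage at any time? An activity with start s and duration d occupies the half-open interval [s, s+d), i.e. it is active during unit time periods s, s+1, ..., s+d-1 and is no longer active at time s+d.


Each activity i is active on [start_i, start_i + duration_i).
Compute total resource usage per time slot:
  t=0: active resources = [6], total = 6
  t=1: active resources = [6], total = 6
  t=2: active resources = [6], total = 6
  t=3: active resources = [6], total = 6
  t=4: active resources = [], total = 0
  t=5: active resources = [1], total = 1
  t=6: active resources = [1], total = 1
  t=7: active resources = [6], total = 6
  t=8: active resources = [6], total = 6
  t=9: active resources = [6], total = 6
  t=10: active resources = [6], total = 6
  t=11: active resources = [6], total = 6
  t=12: active resources = [6], total = 6
Peak resource demand = 6

6


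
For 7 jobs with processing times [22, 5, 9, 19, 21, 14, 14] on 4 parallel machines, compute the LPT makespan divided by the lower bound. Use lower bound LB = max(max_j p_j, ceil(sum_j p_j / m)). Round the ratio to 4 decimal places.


LPT order: [22, 21, 19, 14, 14, 9, 5]
Machine loads after assignment: [22, 26, 28, 28]
LPT makespan = 28
Lower bound = max(max_job, ceil(total/4)) = max(22, 26) = 26
Ratio = 28 / 26 = 1.0769

1.0769


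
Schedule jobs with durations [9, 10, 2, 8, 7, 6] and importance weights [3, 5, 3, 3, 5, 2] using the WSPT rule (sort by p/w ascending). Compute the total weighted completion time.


Compute p/w ratios and sort ascending (WSPT): [(2, 3), (7, 5), (10, 5), (8, 3), (9, 3), (6, 2)]
Compute weighted completion times:
  Job (p=2,w=3): C=2, w*C=3*2=6
  Job (p=7,w=5): C=9, w*C=5*9=45
  Job (p=10,w=5): C=19, w*C=5*19=95
  Job (p=8,w=3): C=27, w*C=3*27=81
  Job (p=9,w=3): C=36, w*C=3*36=108
  Job (p=6,w=2): C=42, w*C=2*42=84
Total weighted completion time = 419

419


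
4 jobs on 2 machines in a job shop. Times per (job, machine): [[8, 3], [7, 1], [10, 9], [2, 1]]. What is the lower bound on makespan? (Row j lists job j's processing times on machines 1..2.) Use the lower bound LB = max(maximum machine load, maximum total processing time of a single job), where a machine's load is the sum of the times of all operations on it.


Machine loads:
  Machine 1: 8 + 7 + 10 + 2 = 27
  Machine 2: 3 + 1 + 9 + 1 = 14
Max machine load = 27
Job totals:
  Job 1: 11
  Job 2: 8
  Job 3: 19
  Job 4: 3
Max job total = 19
Lower bound = max(27, 19) = 27

27


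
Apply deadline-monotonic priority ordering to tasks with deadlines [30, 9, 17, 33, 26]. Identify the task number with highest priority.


Sort tasks by relative deadline (ascending):
  Task 2: deadline = 9
  Task 3: deadline = 17
  Task 5: deadline = 26
  Task 1: deadline = 30
  Task 4: deadline = 33
Priority order (highest first): [2, 3, 5, 1, 4]
Highest priority task = 2

2


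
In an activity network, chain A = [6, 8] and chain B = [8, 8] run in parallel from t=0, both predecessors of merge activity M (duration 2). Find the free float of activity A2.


ES(A2) = sum of predecessors on chain A = 6
EF(A2) = ES + duration = 6 + 8 = 14
Successor of A2 is M. ES(M) = max(sum(A), sum(B)) = max(14, 16) = 16
Free float = ES(successor) - EF(current) = 16 - 14 = 2

2


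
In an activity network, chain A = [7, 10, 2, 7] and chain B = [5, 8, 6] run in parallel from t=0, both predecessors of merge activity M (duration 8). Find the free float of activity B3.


ES(B3) = sum of predecessors on chain B = 13
EF(B3) = ES + duration = 13 + 6 = 19
Successor of B3 is M. ES(M) = max(sum(A), sum(B)) = max(26, 19) = 26
Free float = ES(successor) - EF(current) = 26 - 19 = 7

7


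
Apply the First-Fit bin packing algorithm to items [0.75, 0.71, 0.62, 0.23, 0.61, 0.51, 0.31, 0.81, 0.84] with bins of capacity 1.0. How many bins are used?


Place items sequentially using First-Fit:
  Item 0.75 -> new Bin 1
  Item 0.71 -> new Bin 2
  Item 0.62 -> new Bin 3
  Item 0.23 -> Bin 1 (now 0.98)
  Item 0.61 -> new Bin 4
  Item 0.51 -> new Bin 5
  Item 0.31 -> Bin 3 (now 0.93)
  Item 0.81 -> new Bin 6
  Item 0.84 -> new Bin 7
Total bins used = 7

7


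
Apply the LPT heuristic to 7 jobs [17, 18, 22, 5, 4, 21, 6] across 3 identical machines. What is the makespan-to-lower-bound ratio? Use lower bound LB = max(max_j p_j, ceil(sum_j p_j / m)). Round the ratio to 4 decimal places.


LPT order: [22, 21, 18, 17, 6, 5, 4]
Machine loads after assignment: [31, 27, 35]
LPT makespan = 35
Lower bound = max(max_job, ceil(total/3)) = max(22, 31) = 31
Ratio = 35 / 31 = 1.129

1.129


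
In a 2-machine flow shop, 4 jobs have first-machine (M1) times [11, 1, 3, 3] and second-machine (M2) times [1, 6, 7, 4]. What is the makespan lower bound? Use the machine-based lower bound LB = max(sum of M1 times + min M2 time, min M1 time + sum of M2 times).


LB1 = sum(M1 times) + min(M2 times) = 18 + 1 = 19
LB2 = min(M1 times) + sum(M2 times) = 1 + 18 = 19
Lower bound = max(LB1, LB2) = max(19, 19) = 19

19


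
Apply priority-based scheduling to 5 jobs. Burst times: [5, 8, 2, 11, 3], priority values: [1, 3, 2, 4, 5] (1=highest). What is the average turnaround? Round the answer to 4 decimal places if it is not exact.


Sort by priority (ascending = highest first):
Order: [(1, 5), (2, 2), (3, 8), (4, 11), (5, 3)]
Completion times:
  Priority 1, burst=5, C=5
  Priority 2, burst=2, C=7
  Priority 3, burst=8, C=15
  Priority 4, burst=11, C=26
  Priority 5, burst=3, C=29
Average turnaround = 82/5 = 16.4

16.4


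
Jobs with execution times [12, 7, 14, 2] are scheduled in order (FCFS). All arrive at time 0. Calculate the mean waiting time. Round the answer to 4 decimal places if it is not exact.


FCFS order (as given): [12, 7, 14, 2]
Waiting times:
  Job 1: wait = 0
  Job 2: wait = 12
  Job 3: wait = 19
  Job 4: wait = 33
Sum of waiting times = 64
Average waiting time = 64/4 = 16.0

16.0


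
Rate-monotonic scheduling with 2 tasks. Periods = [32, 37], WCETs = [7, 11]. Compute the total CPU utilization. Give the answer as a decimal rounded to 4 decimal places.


Compute individual utilizations (exact fractions):
  Task 1: C/T = 7/32 (approx. 0.2188)
  Task 2: C/T = 11/37 (approx. 0.2973)
Total utilization U = 7/32 + 11/37 = 611/1184
Rounded to 4 decimal places: U = 0.5160
RM (Liu & Layland) bound for 2 tasks = 0.828427; compare with U = 611/1184 (approx. 0.516047)
U <= bound, so schedulable by RM sufficient condition.

0.5160


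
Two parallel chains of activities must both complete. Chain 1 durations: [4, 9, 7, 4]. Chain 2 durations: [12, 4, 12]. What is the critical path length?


Path A total = 4 + 9 + 7 + 4 = 24
Path B total = 12 + 4 + 12 = 28
Critical path = longest path = max(24, 28) = 28

28


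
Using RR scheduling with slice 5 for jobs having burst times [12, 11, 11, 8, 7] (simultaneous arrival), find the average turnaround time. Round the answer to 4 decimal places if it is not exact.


Time quantum = 5
Execution trace:
  J1 runs 5 units, time = 5
  J2 runs 5 units, time = 10
  J3 runs 5 units, time = 15
  J4 runs 5 units, time = 20
  J5 runs 5 units, time = 25
  J1 runs 5 units, time = 30
  J2 runs 5 units, time = 35
  J3 runs 5 units, time = 40
  J4 runs 3 units, time = 43
  J5 runs 2 units, time = 45
  J1 runs 2 units, time = 47
  J2 runs 1 units, time = 48
  J3 runs 1 units, time = 49
Finish times: [47, 48, 49, 43, 45]
Average turnaround = 232/5 = 46.4

46.4


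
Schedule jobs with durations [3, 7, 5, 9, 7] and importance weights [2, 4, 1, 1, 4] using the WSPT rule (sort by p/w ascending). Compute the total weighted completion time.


Compute p/w ratios and sort ascending (WSPT): [(3, 2), (7, 4), (7, 4), (5, 1), (9, 1)]
Compute weighted completion times:
  Job (p=3,w=2): C=3, w*C=2*3=6
  Job (p=7,w=4): C=10, w*C=4*10=40
  Job (p=7,w=4): C=17, w*C=4*17=68
  Job (p=5,w=1): C=22, w*C=1*22=22
  Job (p=9,w=1): C=31, w*C=1*31=31
Total weighted completion time = 167

167


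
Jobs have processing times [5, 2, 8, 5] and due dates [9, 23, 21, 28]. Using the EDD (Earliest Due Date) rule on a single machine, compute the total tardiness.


Sort by due date (EDD order): [(5, 9), (8, 21), (2, 23), (5, 28)]
Compute completion times and tardiness:
  Job 1: p=5, d=9, C=5, tardiness=max(0,5-9)=0
  Job 2: p=8, d=21, C=13, tardiness=max(0,13-21)=0
  Job 3: p=2, d=23, C=15, tardiness=max(0,15-23)=0
  Job 4: p=5, d=28, C=20, tardiness=max(0,20-28)=0
Total tardiness = 0

0


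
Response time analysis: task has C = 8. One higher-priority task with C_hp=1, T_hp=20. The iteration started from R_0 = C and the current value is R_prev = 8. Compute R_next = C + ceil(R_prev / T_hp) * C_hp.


R_next = C + ceil(R_prev / T_hp) * C_hp
ceil(8 / 20) = ceil(0.4) = 1
Interference = 1 * 1 = 1
R_next = 8 + 1 = 9

9


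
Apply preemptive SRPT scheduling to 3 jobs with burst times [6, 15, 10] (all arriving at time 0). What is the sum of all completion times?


Since all jobs arrive at t=0, SRPT equals SPT ordering.
SPT order: [6, 10, 15]
Completion times:
  Job 1: p=6, C=6
  Job 2: p=10, C=16
  Job 3: p=15, C=31
Total completion time = 6 + 16 + 31 = 53

53


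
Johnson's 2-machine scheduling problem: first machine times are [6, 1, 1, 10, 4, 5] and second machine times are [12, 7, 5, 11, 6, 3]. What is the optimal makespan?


Apply Johnson's rule:
  Group 1 (a <= b): [(2, 1, 7), (3, 1, 5), (5, 4, 6), (1, 6, 12), (4, 10, 11)]
  Group 2 (a > b): [(6, 5, 3)]
Optimal job order: [2, 3, 5, 1, 4, 6]
Schedule:
  Job 2: M1 done at 1, M2 done at 8
  Job 3: M1 done at 2, M2 done at 13
  Job 5: M1 done at 6, M2 done at 19
  Job 1: M1 done at 12, M2 done at 31
  Job 4: M1 done at 22, M2 done at 42
  Job 6: M1 done at 27, M2 done at 45
Makespan = 45

45


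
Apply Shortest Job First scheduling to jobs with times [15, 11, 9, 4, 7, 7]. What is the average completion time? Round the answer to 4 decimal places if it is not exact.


SJF order (ascending): [4, 7, 7, 9, 11, 15]
Completion times:
  Job 1: burst=4, C=4
  Job 2: burst=7, C=11
  Job 3: burst=7, C=18
  Job 4: burst=9, C=27
  Job 5: burst=11, C=38
  Job 6: burst=15, C=53
Average completion = 151/6 = 25.1667

25.1667


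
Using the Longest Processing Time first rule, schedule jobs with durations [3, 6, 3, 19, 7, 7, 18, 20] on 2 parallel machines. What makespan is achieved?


Sort jobs in decreasing order (LPT): [20, 19, 18, 7, 7, 6, 3, 3]
Assign each job to the least loaded machine:
  Machine 1: jobs [20, 7, 7, 6, 3], load = 43
  Machine 2: jobs [19, 18, 3], load = 40
Makespan = max load = 43

43
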